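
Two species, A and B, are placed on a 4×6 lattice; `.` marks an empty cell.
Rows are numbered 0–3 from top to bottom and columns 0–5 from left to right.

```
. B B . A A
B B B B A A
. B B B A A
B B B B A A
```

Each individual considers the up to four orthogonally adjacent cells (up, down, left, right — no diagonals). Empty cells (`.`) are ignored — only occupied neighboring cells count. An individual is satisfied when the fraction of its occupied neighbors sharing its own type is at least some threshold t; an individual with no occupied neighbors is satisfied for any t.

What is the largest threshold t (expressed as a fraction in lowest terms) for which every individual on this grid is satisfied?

(0,1)B 2/2
(0,2)B 2/2
(0,4)A 2/2
(0,5)A 2/2
(1,0)B 1/1
(1,1)B 4/4
(1,2)B 4/4
(1,3)B 2/3
(1,4)A 3/4
(1,5)A 3/3
(2,1)B 3/3
(2,2)B 4/4
(2,3)B 3/4
(2,4)A 3/4
(2,5)A 3/3
(3,0)B 1/1
(3,1)B 3/3
(3,2)B 3/3
(3,3)B 2/3
(3,4)A 2/3
(3,5)A 2/2
The smallest same-type fraction is 2/3 at (1,3), which reduces to 2/3. Any threshold above that leaves this individual unsatisfied.

2/3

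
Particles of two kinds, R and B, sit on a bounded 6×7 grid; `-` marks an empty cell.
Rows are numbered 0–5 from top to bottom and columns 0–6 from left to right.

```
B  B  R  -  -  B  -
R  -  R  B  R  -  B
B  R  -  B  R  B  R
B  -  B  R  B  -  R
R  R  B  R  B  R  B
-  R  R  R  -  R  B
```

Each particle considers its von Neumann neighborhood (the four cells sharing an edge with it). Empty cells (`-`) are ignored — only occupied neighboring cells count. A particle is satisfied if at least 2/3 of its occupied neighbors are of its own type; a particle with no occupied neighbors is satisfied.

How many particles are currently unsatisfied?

27

Row 0: (0,0)B 1/2 unhappy · (0,1)B 1/2 unhappy · (0,2)R 1/2 unhappy · (0,5)B 0/0 ok
Row 1: (1,0)R 0/2 unhappy · (1,2)R 1/2 unhappy · (1,3)B 1/3 unhappy · (1,4)R 1/2 unhappy · (1,6)B 0/1 unhappy
Row 2: (2,0)B 1/3 unhappy · (2,1)R 0/1 unhappy · (2,3)B 1/3 unhappy · (2,4)R 1/4 unhappy · (2,5)B 0/2 unhappy · (2,6)R 1/3 unhappy
Row 3: (3,0)B 1/2 unhappy · (3,2)B 1/2 unhappy · (3,3)R 1/4 unhappy · (3,4)B 1/3 unhappy · (3,6)R 1/2 unhappy
Row 4: (4,0)R 1/2 unhappy · (4,1)R 2/3 ok · (4,2)B 1/4 unhappy · (4,3)R 2/4 unhappy · (4,4)B 1/3 unhappy · (4,5)R 1/3 unhappy · (4,6)B 1/3 unhappy
Row 5: (5,1)R 2/2 ok · (5,2)R 2/3 ok · (5,3)R 2/2 ok · (5,5)R 1/2 unhappy · (5,6)B 1/2 unhappy
Unsatisfied: (0,0), (0,1), (0,2), (1,0), (1,2), (1,3), (1,4), (1,6), (2,0), (2,1), (2,3), (2,4), (2,5), (2,6), (3,0), (3,2), (3,3), (3,4), (3,6), (4,0), (4,2), (4,3), (4,4), (4,5), (4,6), (5,5), (5,6) — 27 in total.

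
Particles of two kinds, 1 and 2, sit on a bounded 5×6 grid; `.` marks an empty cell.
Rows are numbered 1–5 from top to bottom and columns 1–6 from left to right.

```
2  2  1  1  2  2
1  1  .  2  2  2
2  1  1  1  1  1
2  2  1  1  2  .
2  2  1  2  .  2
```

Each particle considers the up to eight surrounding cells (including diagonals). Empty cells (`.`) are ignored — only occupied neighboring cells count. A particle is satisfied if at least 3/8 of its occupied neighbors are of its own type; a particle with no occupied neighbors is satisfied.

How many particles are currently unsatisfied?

7

Row 1: (1,1)2 1/3 not · (1,2)2 1/4 not · (1,3)1 2/4 satisfied · (1,4)1 1/4 not · (1,5)2 4/5 satisfied · (1,6)2 3/3 satisfied
Row 2: (2,1)1 2/5 satisfied · (2,2)1 4/7 satisfied · (2,4)2 2/7 not · (2,5)2 4/8 satisfied · (2,6)2 3/5 satisfied
Row 3: (3,1)2 2/5 satisfied · (3,2)1 4/7 satisfied · (3,3)1 5/7 satisfied · (3,4)1 4/7 satisfied · (3,5)1 3/7 satisfied · (3,6)1 1/4 not
Row 4: (4,1)2 4/5 satisfied · (4,2)2 4/8 satisfied · (4,3)1 5/8 satisfied · (4,4)1 5/7 satisfied · (4,5)2 2/6 not
Row 5: (5,1)2 3/3 satisfied · (5,2)2 3/5 satisfied · (5,3)1 2/5 satisfied · (5,4)2 1/4 not · (5,6)2 1/1 satisfied
Unsatisfied: (1,1), (1,2), (1,4), (2,4), (3,6), (4,5), (5,4) — 7 in total.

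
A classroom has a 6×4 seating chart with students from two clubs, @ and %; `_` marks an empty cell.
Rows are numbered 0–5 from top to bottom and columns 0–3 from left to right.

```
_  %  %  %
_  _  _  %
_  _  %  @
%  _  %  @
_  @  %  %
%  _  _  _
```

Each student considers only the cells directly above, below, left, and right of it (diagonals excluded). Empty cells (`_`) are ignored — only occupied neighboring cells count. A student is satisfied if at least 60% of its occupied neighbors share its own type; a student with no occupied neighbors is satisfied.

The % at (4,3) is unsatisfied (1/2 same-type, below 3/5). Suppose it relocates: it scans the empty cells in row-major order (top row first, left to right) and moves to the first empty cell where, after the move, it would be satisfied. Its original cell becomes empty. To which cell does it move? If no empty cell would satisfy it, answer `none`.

(0,0)

Vacating (4,3). Empty cells in order:
  (0,0): 1/1 same-type → satisfied — stop here.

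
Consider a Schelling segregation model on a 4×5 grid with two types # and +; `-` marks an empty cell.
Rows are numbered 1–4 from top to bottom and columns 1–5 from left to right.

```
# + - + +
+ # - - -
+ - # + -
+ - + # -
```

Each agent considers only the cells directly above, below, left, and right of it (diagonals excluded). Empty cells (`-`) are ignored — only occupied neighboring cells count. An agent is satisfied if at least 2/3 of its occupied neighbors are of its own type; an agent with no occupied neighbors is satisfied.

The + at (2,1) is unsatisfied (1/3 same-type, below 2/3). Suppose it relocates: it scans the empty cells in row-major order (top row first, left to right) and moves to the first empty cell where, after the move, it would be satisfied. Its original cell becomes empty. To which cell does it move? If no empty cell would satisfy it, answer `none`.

Vacating (2,1). Empty cells in order:
  (1,3): 2/2 same-type → satisfied — stop here.

(1,3)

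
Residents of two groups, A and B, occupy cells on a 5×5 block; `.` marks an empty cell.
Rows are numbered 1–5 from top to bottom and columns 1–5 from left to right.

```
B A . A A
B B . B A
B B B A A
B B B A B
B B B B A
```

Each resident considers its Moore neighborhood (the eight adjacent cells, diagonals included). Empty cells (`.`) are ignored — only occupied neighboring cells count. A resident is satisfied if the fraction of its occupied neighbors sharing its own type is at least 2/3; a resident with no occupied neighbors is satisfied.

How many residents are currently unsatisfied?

8

(1,1)B 2/3 satisfied
(1,2)A 0/3 not
(1,4)A 2/3 satisfied
(1,5)A 2/3 satisfied
(2,1)B 4/5 satisfied
(2,2)B 5/6 satisfied
(2,4)B 1/6 not
(2,5)A 4/5 satisfied
(3,1)B 5/5 satisfied
(3,2)B 7/7 satisfied
(3,3)B 5/7 satisfied
(3,4)A 3/7 not
(3,5)A 3/5 not
(4,1)B 5/5 satisfied
(4,2)B 8/8 satisfied
(4,3)B 6/8 satisfied
(4,4)A 3/8 not
(4,5)B 1/5 not
(5,1)B 3/3 satisfied
(5,2)B 5/5 satisfied
(5,3)B 4/5 satisfied
(5,4)B 3/5 not
(5,5)A 1/3 not
Unsatisfied: (1,2), (2,4), (3,4), (3,5), (4,4), (4,5), (5,4), (5,5) — 8 in total.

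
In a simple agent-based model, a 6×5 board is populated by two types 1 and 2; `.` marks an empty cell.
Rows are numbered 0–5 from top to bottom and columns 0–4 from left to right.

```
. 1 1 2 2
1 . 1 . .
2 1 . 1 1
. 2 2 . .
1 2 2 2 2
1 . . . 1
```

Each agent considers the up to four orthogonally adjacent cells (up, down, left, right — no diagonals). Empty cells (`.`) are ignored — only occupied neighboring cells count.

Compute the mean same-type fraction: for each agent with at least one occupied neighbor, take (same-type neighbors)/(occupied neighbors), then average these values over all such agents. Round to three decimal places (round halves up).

0.658

(0,1)1 1/1
(0,2)1 2/3
(0,3)2 1/2
(0,4)2 1/1
(1,0)1 0/1
(1,2)1 1/1
(2,0)2 0/2
(2,1)1 0/2
(2,3)1 1/1
(2,4)1 1/1
(3,1)2 2/3
(3,2)2 2/2
(4,0)1 1/2
(4,1)2 2/3
(4,2)2 3/3
(4,3)2 2/2
(4,4)2 1/2
(5,0)1 1/1
(5,4)1 0/1
Sum over 19 agents: 1/1 + 2/3 + 1/2 + 1/1 + 0/1 + 1/1 + 0/2 + 0/2 + 1/1 + 1/1 + 2/3 + 2/2 + 1/2 + 2/3 + 3/3 + 2/2 + 1/2 + 1/1 + 0/1 = 25/2; mean = 25/2 ÷ 19 = 25/38 = 0.657894… → 0.658.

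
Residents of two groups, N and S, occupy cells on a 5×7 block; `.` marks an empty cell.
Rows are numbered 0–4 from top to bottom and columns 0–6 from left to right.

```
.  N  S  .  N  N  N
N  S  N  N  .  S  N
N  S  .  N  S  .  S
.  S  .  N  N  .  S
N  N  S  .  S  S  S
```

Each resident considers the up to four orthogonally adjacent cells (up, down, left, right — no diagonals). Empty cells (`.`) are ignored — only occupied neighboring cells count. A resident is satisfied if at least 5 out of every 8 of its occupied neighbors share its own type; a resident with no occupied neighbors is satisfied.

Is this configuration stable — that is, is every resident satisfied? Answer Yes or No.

No

(0,1)N 0/2 not
(0,2)S 0/2 not
(0,4)N 1/1 satisfied
(0,5)N 2/3 satisfied
(0,6)N 2/2 satisfied
(1,0)N 1/2 not
(1,1)S 1/4 not
(1,2)N 1/3 not
(1,3)N 2/2 satisfied
(1,5)S 0/2 not
(1,6)N 1/3 not
(2,0)N 1/2 not
(2,1)S 2/3 satisfied
(2,3)N 2/3 satisfied
(2,4)S 0/2 not
(2,6)S 1/2 not
(3,1)S 1/2 not
(3,3)N 2/2 satisfied
(3,4)N 1/3 not
(3,6)S 2/2 satisfied
(4,0)N 1/1 satisfied
(4,1)N 1/3 not
(4,2)S 0/1 not
(4,4)S 1/2 not
(4,5)S 2/2 satisfied
(4,6)S 2/2 satisfied
For instance (0,1) has only 0/2 same-type neighbors, below 5/8.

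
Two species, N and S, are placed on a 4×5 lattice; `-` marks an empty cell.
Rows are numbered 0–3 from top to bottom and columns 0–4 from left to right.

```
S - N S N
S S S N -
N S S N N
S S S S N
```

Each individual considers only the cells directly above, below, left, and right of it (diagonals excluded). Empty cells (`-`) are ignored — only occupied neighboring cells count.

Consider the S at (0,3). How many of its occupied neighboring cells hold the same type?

0

Occupied neighbors of (0,3): (1,3)=N, (0,2)=N, (0,4)=N.
Same type (S): 0 of 3.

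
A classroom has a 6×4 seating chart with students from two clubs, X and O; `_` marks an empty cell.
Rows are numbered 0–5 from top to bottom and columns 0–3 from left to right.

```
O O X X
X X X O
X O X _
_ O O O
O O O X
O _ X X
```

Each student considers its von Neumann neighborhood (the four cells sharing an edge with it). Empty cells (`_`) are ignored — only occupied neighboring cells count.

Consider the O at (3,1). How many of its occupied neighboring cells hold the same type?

Occupied neighbors of (3,1): (2,1)=O, (4,1)=O, (3,2)=O.
Same type (O): 3 of 3.

3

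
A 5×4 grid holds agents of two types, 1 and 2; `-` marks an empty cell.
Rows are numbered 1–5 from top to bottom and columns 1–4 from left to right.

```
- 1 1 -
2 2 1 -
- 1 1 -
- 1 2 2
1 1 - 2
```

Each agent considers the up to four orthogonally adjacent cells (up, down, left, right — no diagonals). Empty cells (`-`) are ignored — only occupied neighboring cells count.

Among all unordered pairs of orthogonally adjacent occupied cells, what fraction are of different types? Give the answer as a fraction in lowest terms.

Scan each occupied cell's neighbors to the right and below so each pair is counted once.
From row 1: 1 unlike of 3 pairs (running 1/3).
From row 2: 2 unlike of 4 pairs (running 3/7).
From row 3: 1 unlike of 3 pairs (running 4/10).
From row 4: 1 unlike of 4 pairs (running 5/14).
From row 5: 0 unlike of 1 pairs (running 5/15).
Total adjacent occupied pairs: 15; unlike-type pairs: 5.
5/15 reduces to 1/3.

1/3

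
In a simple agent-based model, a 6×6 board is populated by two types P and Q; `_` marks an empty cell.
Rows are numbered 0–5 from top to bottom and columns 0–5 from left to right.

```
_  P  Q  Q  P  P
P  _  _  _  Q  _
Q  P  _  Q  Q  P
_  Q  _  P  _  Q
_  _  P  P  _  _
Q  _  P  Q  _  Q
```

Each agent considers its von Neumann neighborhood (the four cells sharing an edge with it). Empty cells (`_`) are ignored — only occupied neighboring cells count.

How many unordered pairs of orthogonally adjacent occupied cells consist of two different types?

Scan each occupied cell's neighbors to the right and below so each pair is counted once.
From row 0: 3 unlike of 5 pairs (running 3/5).
From row 1: 1 unlike of 2 pairs (running 4/7).
From row 2: 5 unlike of 6 pairs (running 9/13).
From row 3: 0 unlike of 1 pairs (running 9/14).
From row 4: 1 unlike of 3 pairs (running 10/17).
From row 5: 1 unlike of 1 pairs (running 11/18).
Total adjacent occupied pairs: 18; unlike-type pairs: 11.

11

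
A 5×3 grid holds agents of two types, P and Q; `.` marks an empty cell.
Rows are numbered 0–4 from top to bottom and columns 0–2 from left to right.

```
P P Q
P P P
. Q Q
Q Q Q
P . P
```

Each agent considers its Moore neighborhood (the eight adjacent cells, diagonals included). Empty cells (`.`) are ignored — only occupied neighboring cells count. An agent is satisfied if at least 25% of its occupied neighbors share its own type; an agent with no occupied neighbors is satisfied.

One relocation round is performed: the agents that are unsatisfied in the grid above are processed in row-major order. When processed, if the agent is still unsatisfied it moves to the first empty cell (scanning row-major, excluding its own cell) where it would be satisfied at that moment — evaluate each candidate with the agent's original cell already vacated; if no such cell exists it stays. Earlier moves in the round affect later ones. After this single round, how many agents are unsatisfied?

Initially unsatisfied (in order): (0,2), (4,0), (4,2).
  (0,2) → (2,0).
  (4,0) → (0,2).
  (4,2): no empty cell satisfies it; stays.
Resulting grid:
P P P
P P P
Q Q Q
Q Q Q
. . P
Unsatisfied now: (4,2).

1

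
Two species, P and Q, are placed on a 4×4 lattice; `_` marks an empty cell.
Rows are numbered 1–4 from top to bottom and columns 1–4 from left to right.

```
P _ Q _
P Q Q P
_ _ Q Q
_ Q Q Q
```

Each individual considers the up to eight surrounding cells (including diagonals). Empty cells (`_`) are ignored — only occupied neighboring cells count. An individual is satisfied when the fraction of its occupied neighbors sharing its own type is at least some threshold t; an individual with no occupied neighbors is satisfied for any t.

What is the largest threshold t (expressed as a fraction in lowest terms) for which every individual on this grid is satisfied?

(1,1)P 1/2
(1,3)Q 2/3
(2,1)P 1/2
(2,2)Q 3/5
(2,3)Q 4/5
(2,4)P 0/4
(3,3)Q 6/7
(3,4)Q 4/5
(4,2)Q 2/2
(4,3)Q 4/4
(4,4)Q 3/3
The smallest same-type fraction is 0/4 at (2,4), which reduces to 0/1. Any threshold above that leaves this individual unsatisfied.

0/1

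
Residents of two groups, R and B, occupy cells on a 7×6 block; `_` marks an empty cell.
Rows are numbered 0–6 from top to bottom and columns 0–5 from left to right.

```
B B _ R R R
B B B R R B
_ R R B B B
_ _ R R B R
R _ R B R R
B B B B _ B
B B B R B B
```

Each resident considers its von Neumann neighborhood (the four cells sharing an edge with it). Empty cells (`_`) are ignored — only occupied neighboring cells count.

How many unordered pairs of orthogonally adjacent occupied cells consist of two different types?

22

Scan each occupied cell's neighbors to the right and below so each pair is counted once.
From row 0: 1 unlike of 8 pairs (running 1/8).
From row 1: 6 unlike of 10 pairs (running 7/18).
From row 2: 3 unlike of 8 pairs (running 10/26).
From row 3: 4 unlike of 7 pairs (running 14/33).
From row 4: 5 unlike of 7 pairs (running 19/40).
From row 5: 1 unlike of 8 pairs (running 20/48).
From row 6: 2 unlike of 5 pairs (running 22/53).
Total adjacent occupied pairs: 53; unlike-type pairs: 22.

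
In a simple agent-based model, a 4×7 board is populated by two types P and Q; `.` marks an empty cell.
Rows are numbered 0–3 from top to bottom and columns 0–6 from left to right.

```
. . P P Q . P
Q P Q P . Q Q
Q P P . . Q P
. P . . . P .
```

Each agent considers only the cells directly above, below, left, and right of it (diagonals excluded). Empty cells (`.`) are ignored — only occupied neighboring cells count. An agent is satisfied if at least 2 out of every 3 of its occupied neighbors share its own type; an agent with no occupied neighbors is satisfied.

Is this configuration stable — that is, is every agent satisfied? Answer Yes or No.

Row 0: (0,2)P 1/2 ✗ · (0,3)P 2/3 ✓ · (0,4)Q 0/1 ✗ · (0,6)P 0/1 ✗
Row 1: (1,0)Q 1/2 ✗ · (1,1)P 1/3 ✗ · (1,2)Q 0/4 ✗ · (1,3)P 1/2 ✗ · (1,5)Q 2/2 ✓ · (1,6)Q 1/3 ✗
Row 2: (2,0)Q 1/2 ✗ · (2,1)P 3/4 ✓ · (2,2)P 1/2 ✗ · (2,5)Q 1/3 ✗ · (2,6)P 0/2 ✗
Row 3: (3,1)P 1/1 ✓ · (3,5)P 0/1 ✗
For instance (0,2) has only 1/2 same-type neighbors, below 2/3.

No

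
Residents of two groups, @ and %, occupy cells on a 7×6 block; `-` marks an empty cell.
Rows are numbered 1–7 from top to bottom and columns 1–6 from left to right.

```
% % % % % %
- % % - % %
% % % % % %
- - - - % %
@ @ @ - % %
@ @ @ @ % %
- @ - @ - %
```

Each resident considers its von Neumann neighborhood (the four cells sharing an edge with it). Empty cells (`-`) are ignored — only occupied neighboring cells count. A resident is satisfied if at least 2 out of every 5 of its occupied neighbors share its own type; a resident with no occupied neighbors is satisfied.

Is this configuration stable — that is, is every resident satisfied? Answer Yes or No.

(1,1)% 1/1 ✓
(1,2)% 3/3 ✓
(1,3)% 3/3 ✓
(1,4)% 2/2 ✓
(1,5)% 3/3 ✓
(1,6)% 2/2 ✓
(2,2)% 3/3 ✓
(2,3)% 3/3 ✓
(2,5)% 3/3 ✓
(2,6)% 3/3 ✓
(3,1)% 1/1 ✓
(3,2)% 3/3 ✓
(3,3)% 3/3 ✓
(3,4)% 2/2 ✓
(3,5)% 4/4 ✓
(3,6)% 3/3 ✓
(4,5)% 3/3 ✓
(4,6)% 3/3 ✓
(5,1)@ 2/2 ✓
(5,2)@ 3/3 ✓
(5,3)@ 2/2 ✓
(5,5)% 3/3 ✓
(5,6)% 3/3 ✓
(6,1)@ 2/2 ✓
(6,2)@ 4/4 ✓
(6,3)@ 3/3 ✓
(6,4)@ 2/3 ✓
(6,5)% 2/3 ✓
(6,6)% 3/3 ✓
(7,2)@ 1/1 ✓
(7,4)@ 1/1 ✓
(7,6)% 1/1 ✓
All meet the threshold, so the configuration is stable.

Yes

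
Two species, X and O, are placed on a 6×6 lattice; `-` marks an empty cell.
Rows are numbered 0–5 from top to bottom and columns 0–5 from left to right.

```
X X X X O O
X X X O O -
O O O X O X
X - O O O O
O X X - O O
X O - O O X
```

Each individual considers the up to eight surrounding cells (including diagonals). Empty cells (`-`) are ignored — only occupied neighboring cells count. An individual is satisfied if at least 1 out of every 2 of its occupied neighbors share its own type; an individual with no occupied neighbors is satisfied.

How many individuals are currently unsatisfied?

11

Row 0: (0,0)X 3/3 satisfied · (0,1)X 5/5 satisfied · (0,2)X 4/5 satisfied · (0,3)X 2/5 not · (0,4)O 3/4 satisfied · (0,5)O 2/2 satisfied
Row 1: (1,0)X 3/5 satisfied · (1,1)X 5/8 satisfied · (1,2)X 5/8 satisfied · (1,3)O 4/8 satisfied · (1,4)O 4/7 satisfied
Row 2: (2,0)O 1/4 not · (2,1)O 3/7 not · (2,2)O 4/7 satisfied · (2,3)X 1/8 not · (2,4)O 5/7 satisfied · (2,5)X 0/4 not
Row 3: (3,0)X 1/4 not · (3,2)O 3/6 satisfied · (3,3)O 5/7 satisfied · (3,4)O 5/7 satisfied · (3,5)O 4/5 satisfied
Row 4: (4,0)O 1/4 not · (4,1)X 3/6 satisfied · (4,2)X 1/5 not · (4,4)O 6/7 satisfied · (4,5)O 4/5 satisfied
Row 5: (5,0)X 1/3 not · (5,1)O 1/4 not · (5,3)O 2/3 satisfied · (5,4)O 3/4 satisfied · (5,5)X 0/3 not
Unsatisfied: (0,3), (2,0), (2,1), (2,3), (2,5), (3,0), (4,0), (4,2), (5,0), (5,1), (5,5) — 11 in total.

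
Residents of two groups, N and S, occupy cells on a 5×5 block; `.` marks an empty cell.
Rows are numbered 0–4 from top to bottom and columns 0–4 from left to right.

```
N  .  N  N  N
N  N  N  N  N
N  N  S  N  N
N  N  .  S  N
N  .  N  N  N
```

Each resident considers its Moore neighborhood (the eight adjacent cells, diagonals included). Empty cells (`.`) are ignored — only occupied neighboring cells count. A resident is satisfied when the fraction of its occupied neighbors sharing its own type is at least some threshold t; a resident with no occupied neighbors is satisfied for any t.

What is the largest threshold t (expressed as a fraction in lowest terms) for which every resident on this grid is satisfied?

1/7

(0,0)N 2/2
(0,2)N 4/4
(0,3)N 5/5
(0,4)N 3/3
(1,0)N 4/4
(1,1)N 6/7
(1,2)N 6/7
(1,3)N 7/8
(1,4)N 5/5
(2,0)N 5/5
(2,1)N 6/7
(2,2)S 1/7
(2,3)N 5/7
(2,4)N 4/5
(3,0)N 4/4
(3,1)N 5/6
(3,3)S 1/7
(3,4)N 4/5
(4,0)N 2/2
(4,2)N 2/3
(4,3)N 3/4
(4,4)N 2/3
The smallest same-type fraction is 1/7 at (2,2), which reduces to 1/7. Any threshold above that leaves this resident unsatisfied.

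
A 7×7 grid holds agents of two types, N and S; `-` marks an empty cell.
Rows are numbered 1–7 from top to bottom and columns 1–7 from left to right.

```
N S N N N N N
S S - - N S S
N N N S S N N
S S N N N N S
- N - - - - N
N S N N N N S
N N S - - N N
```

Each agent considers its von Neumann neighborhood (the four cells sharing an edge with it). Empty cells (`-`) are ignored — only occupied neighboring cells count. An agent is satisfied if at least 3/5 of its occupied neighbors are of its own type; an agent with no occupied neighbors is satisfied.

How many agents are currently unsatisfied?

26

Row 1: (1,1)N 0/2 unhappy · (1,2)S 1/3 unhappy · (1,3)N 1/2 unhappy · (1,4)N 2/2 ok · (1,5)N 3/3 ok · (1,6)N 2/3 ok · (1,7)N 1/2 unhappy
Row 2: (2,1)S 1/3 unhappy · (2,2)S 2/3 ok · (2,5)N 1/3 unhappy · (2,6)S 1/4 unhappy · (2,7)S 1/3 unhappy
Row 3: (3,1)N 1/3 unhappy · (3,2)N 2/4 unhappy · (3,3)N 2/3 ok · (3,4)S 1/3 unhappy · (3,5)S 1/4 unhappy · (3,6)N 2/4 unhappy · (3,7)N 1/3 unhappy
Row 4: (4,1)S 1/2 unhappy · (4,2)S 1/4 unhappy · (4,3)N 2/3 ok · (4,4)N 2/3 ok · (4,5)N 2/3 ok · (4,6)N 2/3 ok · (4,7)S 0/3 unhappy
Row 5: (5,2)N 0/2 unhappy · (5,7)N 0/2 unhappy
Row 6: (6,1)N 1/2 unhappy · (6,2)S 0/4 unhappy · (6,3)N 1/3 unhappy · (6,4)N 2/2 ok · (6,5)N 2/2 ok · (6,6)N 2/3 ok · (6,7)S 0/3 unhappy
Row 7: (7,1)N 2/2 ok · (7,2)N 1/3 unhappy · (7,3)S 0/2 unhappy · (7,6)N 2/2 ok · (7,7)N 1/2 unhappy
Unsatisfied: (1,1), (1,2), (1,3), (1,7), (2,1), (2,5), (2,6), (2,7), (3,1), (3,2), (3,4), (3,5), (3,6), (3,7), (4,1), (4,2), (4,7), (5,2), (5,7), (6,1), (6,2), (6,3), (6,7), (7,2), (7,3), (7,7) — 26 in total.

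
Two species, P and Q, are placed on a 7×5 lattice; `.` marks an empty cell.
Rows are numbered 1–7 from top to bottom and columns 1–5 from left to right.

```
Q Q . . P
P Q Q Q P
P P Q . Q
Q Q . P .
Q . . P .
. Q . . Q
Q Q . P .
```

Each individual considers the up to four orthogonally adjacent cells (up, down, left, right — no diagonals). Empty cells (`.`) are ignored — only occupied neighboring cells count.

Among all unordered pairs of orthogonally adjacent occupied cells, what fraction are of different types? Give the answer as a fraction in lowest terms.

8/21

Scan each occupied cell's neighbors to the right and below so each pair is counted once.
From row 1: 1 unlike of 4 pairs (running 1/4).
From row 2: 4 unlike of 8 pairs (running 5/12).
From row 3: 3 unlike of 4 pairs (running 8/16).
From row 4: 0 unlike of 3 pairs (running 8/19).
From row 6: 0 unlike of 1 pairs (running 8/20).
From row 7: 0 unlike of 1 pairs (running 8/21).
Total adjacent occupied pairs: 21; unlike-type pairs: 8.
8/21 is already in lowest terms.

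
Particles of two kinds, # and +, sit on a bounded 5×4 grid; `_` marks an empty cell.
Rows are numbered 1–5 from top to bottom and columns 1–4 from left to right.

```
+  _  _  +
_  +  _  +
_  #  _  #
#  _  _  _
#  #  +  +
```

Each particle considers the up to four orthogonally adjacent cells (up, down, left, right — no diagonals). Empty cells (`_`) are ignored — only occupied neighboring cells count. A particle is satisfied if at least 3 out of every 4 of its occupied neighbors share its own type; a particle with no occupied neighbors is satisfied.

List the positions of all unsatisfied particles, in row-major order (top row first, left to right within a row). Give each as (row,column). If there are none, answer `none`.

(1,1)+ 0/0 ok
(1,4)+ 1/1 ok
(2,2)+ 0/1 unhappy
(2,4)+ 1/2 unhappy
(3,2)# 0/1 unhappy
(3,4)# 0/1 unhappy
(4,1)# 1/1 ok
(5,1)# 2/2 ok
(5,2)# 1/2 unhappy
(5,3)+ 1/2 unhappy
(5,4)+ 1/1 ok

(2,2), (2,4), (3,2), (3,4), (5,2), (5,3)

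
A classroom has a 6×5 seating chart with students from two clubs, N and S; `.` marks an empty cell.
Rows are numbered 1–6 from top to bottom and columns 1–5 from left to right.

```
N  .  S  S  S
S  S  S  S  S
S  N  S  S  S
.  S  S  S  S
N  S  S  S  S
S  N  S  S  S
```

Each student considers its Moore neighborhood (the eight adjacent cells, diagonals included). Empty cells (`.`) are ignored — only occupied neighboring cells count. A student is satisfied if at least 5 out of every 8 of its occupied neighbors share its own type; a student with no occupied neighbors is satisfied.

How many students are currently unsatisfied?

6

Row 1: (1,1)N 0/2 not · (1,3)S 4/4 satisfied · (1,4)S 5/5 satisfied · (1,5)S 3/3 satisfied
Row 2: (2,1)S 2/4 not · (2,2)S 5/7 satisfied · (2,3)S 6/7 satisfied · (2,4)S 8/8 satisfied · (2,5)S 5/5 satisfied
Row 3: (3,1)S 3/4 satisfied · (3,2)N 0/7 not · (3,3)S 7/8 satisfied · (3,4)S 8/8 satisfied · (3,5)S 5/5 satisfied
Row 4: (4,2)S 5/7 satisfied · (4,3)S 7/8 satisfied · (4,4)S 8/8 satisfied · (4,5)S 5/5 satisfied
Row 5: (5,1)N 1/4 not · (5,2)S 5/7 satisfied · (5,3)S 7/8 satisfied · (5,4)S 8/8 satisfied · (5,5)S 5/5 satisfied
Row 6: (6,1)S 1/3 not · (6,2)N 1/5 not · (6,3)S 4/5 satisfied · (6,4)S 5/5 satisfied · (6,5)S 3/3 satisfied
Unsatisfied: (1,1), (2,1), (3,2), (5,1), (6,1), (6,2) — 6 in total.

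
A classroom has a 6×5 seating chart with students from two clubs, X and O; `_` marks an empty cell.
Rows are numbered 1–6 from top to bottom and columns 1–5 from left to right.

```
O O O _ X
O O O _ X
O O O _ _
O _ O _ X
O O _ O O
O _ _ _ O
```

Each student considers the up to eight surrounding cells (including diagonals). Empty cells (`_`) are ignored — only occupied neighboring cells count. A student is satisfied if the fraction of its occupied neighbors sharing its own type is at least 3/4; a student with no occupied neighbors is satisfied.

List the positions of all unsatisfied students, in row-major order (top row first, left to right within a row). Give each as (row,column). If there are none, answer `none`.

(1,1)O 3/3 ok
(1,2)O 5/5 ok
(1,3)O 3/3 ok
(1,5)X 1/1 ok
(2,1)O 5/5 ok
(2,2)O 8/8 ok
(2,3)O 5/5 ok
(2,5)X 1/1 ok
(3,1)O 4/4 ok
(3,2)O 7/7 ok
(3,3)O 4/4 ok
(4,1)O 4/4 ok
(4,3)O 4/4 ok
(4,5)X 0/2 unhappy
(5,1)O 3/3 ok
(5,2)O 4/4 ok
(5,4)O 3/4 ok
(5,5)O 2/3 unhappy
(6,1)O 2/2 ok
(6,5)O 2/2 ok

(4,5), (5,5)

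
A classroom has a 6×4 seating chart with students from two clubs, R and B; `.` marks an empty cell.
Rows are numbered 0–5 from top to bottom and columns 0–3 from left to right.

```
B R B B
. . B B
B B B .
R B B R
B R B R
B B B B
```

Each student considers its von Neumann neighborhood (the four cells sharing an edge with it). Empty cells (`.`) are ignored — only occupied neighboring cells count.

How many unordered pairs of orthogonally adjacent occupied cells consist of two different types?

12

Scan each occupied cell's neighbors to the right and below so each pair is counted once.
From row 0: 2 unlike of 5 pairs (running 2/5).
From row 1: 0 unlike of 2 pairs (running 2/7).
From row 2: 1 unlike of 5 pairs (running 3/12).
From row 3: 4 unlike of 7 pairs (running 7/19).
From row 4: 5 unlike of 7 pairs (running 12/26).
From row 5: 0 unlike of 3 pairs (running 12/29).
Total adjacent occupied pairs: 29; unlike-type pairs: 12.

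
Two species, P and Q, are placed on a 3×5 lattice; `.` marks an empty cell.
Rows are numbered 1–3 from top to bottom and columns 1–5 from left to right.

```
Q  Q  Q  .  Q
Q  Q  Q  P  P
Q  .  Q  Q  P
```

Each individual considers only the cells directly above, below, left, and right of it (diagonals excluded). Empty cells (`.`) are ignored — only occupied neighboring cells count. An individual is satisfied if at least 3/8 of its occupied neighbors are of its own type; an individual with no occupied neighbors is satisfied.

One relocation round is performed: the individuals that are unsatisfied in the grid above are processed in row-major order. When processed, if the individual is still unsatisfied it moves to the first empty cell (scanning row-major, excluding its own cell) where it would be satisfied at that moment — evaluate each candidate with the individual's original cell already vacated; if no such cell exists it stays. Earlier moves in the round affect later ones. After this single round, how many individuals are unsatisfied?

0

Initially unsatisfied (in order): (1,5), (2,4), (3,4).
  (1,5) → (1,4).
  (2,4) → (1,5).
  (3,4): now satisfied by earlier moves; stays.
Resulting grid:
Q Q Q Q P
Q Q Q . P
Q . Q Q P
All satisfied now.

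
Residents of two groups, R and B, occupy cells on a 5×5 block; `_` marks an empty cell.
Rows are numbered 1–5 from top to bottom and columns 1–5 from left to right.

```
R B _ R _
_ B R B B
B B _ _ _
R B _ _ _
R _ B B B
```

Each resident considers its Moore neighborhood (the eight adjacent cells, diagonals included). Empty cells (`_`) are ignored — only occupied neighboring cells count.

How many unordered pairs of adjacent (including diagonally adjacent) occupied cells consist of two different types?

Scan each occupied cell's neighbors to the right and below (and the two forward diagonals) so each pair is counted once.
From row 1: 5 unlike of 7 pairs (running 5/7).
From row 2: 3 unlike of 6 pairs (running 8/13).
From row 3: 2 unlike of 5 pairs (running 10/18).
From row 4: 2 unlike of 4 pairs (running 12/22).
From row 5: 0 unlike of 2 pairs (running 12/24).
Total adjacent occupied pairs: 24; unlike-type pairs: 12.

12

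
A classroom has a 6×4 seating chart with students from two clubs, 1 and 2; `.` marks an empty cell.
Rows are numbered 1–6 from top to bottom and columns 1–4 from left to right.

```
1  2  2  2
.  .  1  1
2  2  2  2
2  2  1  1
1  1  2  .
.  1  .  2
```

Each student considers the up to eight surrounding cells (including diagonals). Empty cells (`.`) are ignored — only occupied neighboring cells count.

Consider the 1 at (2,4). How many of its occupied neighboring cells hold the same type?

Occupied neighbors of (2,4): (1,3)=2, (1,4)=2, (2,3)=1, (3,3)=2, (3,4)=2.
Same type (1): 1 of 5.

1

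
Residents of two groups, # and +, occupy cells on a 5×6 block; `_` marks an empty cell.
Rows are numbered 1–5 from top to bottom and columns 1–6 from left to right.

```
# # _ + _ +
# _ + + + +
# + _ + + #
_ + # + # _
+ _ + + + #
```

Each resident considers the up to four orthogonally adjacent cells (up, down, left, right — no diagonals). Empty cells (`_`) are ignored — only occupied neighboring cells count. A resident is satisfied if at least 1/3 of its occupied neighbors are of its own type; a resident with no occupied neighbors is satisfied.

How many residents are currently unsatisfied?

(1,1)# 2/2 satisfied
(1,2)# 1/1 satisfied
(1,4)+ 1/1 satisfied
(1,6)+ 1/1 satisfied
(2,1)# 2/2 satisfied
(2,3)+ 1/1 satisfied
(2,4)+ 4/4 satisfied
(2,5)+ 3/3 satisfied
(2,6)+ 2/3 satisfied
(3,1)# 1/2 satisfied
(3,2)+ 1/2 satisfied
(3,4)+ 3/3 satisfied
(3,5)+ 2/4 satisfied
(3,6)# 0/2 not
(4,2)+ 1/2 satisfied
(4,3)# 0/3 not
(4,4)+ 2/4 satisfied
(4,5)# 0/3 not
(5,1)+ 0/0 satisfied
(5,3)+ 1/2 satisfied
(5,4)+ 3/3 satisfied
(5,5)+ 1/3 satisfied
(5,6)# 0/1 not
Unsatisfied: (3,6), (4,3), (4,5), (5,6) — 4 in total.

4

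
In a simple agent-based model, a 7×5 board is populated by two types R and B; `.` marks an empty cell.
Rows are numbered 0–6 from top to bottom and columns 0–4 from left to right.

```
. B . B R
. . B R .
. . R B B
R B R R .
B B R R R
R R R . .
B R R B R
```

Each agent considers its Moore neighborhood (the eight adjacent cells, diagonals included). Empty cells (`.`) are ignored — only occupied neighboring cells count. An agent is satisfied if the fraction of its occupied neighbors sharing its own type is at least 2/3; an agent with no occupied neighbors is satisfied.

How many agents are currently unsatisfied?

(0,1)B 1/1 ✓
(0,3)B 1/3 ✗
(0,4)R 1/2 ✗
(1,2)B 3/5 ✗
(1,3)R 2/6 ✗
(2,2)R 3/6 ✗
(2,3)B 2/6 ✗
(2,4)B 1/3 ✗
(3,0)R 0/3 ✗
(3,1)B 2/6 ✗
(3,2)R 4/7 ✗
(3,3)R 5/7 ✓
(4,0)B 2/5 ✗
(4,1)B 2/8 ✗
(4,2)R 5/7 ✓
(4,3)R 5/5 ✓
(4,4)R 2/2 ✓
(5,0)R 2/5 ✗
(5,1)R 5/8 ✗
(5,2)R 5/7 ✓
(6,0)B 0/3 ✗
(6,1)R 4/5 ✓
(6,2)R 3/4 ✓
(6,3)B 0/3 ✗
(6,4)R 0/1 ✗
Unsatisfied: (0,3), (0,4), (1,2), (1,3), (2,2), (2,3), (2,4), (3,0), (3,1), (3,2), (4,0), (4,1), (5,0), (5,1), (6,0), (6,3), (6,4) — 17 in total.

17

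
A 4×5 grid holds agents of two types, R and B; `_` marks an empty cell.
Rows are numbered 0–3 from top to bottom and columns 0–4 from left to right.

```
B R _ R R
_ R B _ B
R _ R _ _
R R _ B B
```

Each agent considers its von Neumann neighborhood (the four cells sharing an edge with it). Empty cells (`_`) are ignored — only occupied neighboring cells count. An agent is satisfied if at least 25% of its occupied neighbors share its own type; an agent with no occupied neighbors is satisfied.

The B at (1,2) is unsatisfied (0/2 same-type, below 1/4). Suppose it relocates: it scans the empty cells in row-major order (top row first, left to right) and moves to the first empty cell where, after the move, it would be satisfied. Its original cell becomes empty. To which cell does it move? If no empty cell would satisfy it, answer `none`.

(1,0)

Vacating (1,2). Empty cells in order:
  (0,2): 0/2 same-type → still unsatisfied.
  (1,0): 1/3 same-type → satisfied — stop here.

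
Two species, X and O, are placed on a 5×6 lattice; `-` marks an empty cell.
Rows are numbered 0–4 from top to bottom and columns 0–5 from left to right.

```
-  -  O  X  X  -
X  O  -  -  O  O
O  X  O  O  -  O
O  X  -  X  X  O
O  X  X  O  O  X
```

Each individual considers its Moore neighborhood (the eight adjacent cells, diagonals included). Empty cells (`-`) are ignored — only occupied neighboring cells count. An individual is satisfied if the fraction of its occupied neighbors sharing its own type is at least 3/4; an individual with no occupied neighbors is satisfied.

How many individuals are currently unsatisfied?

21

(0,2)O 1/2 unhappy
(0,3)X 1/3 unhappy
(0,4)X 1/3 unhappy
(1,0)X 1/3 unhappy
(1,1)O 3/5 unhappy
(1,4)O 3/5 unhappy
(1,5)O 2/3 unhappy
(2,0)O 2/5 unhappy
(2,1)X 2/6 unhappy
(2,2)O 2/5 unhappy
(2,3)O 2/4 unhappy
(2,5)O 3/4 ok
(3,0)O 2/5 unhappy
(3,1)X 3/7 unhappy
(3,3)X 2/6 unhappy
(3,4)X 2/7 unhappy
(3,5)O 2/4 unhappy
(4,0)O 1/3 unhappy
(4,1)X 2/4 unhappy
(4,2)X 3/4 ok
(4,3)O 1/4 unhappy
(4,4)O 2/5 unhappy
(4,5)X 1/3 unhappy
Unsatisfied: (0,2), (0,3), (0,4), (1,0), (1,1), (1,4), (1,5), (2,0), (2,1), (2,2), (2,3), (3,0), (3,1), (3,3), (3,4), (3,5), (4,0), (4,1), (4,3), (4,4), (4,5) — 21 in total.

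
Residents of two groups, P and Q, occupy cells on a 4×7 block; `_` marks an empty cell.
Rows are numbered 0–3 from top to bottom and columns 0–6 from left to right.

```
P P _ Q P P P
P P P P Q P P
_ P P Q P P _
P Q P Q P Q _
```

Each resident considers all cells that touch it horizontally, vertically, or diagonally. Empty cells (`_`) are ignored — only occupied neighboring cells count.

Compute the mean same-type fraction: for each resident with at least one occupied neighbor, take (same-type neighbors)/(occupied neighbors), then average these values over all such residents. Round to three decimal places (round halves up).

Row 0: (0,0)P 3/3 · (0,1)P 4/4 · (0,3)Q 1/4 · (0,4)P 3/5 · (0,5)P 4/5 · (0,6)P 3/3
Row 1: (1,0)P 4/4 · (1,1)P 6/6 · (1,2)P 5/7 · (1,3)P 4/7 · (1,4)Q 2/8 · (1,5)P 6/7 · (1,6)P 4/4
Row 2: (2,1)P 6/7 · (2,2)P 5/8 · (2,3)Q 2/8 · (2,4)P 4/8 · (2,5)P 4/6
Row 3: (3,0)P 1/2 · (3,1)Q 0/4 · (3,2)P 2/5 · (3,3)Q 1/5 · (3,4)P 2/5 · (3,5)Q 0/3
Sum over 24 residents: 3/3 + 4/4 + 1/4 + 3/5 + 4/5 + 3/3 + 4/4 + 6/6 + 5/7 + 4/7 + 2/8 + 6/7 + 4/4 + 6/7 + 5/8 + 2/8 + 4/8 + 4/6 + 1/2 + 0/4 + 2/5 + 1/5 + 2/5 + 0/3 = 1733/120; mean = 1733/120 ÷ 24 = 1733/2880 = 0.601736… → 0.602.

0.602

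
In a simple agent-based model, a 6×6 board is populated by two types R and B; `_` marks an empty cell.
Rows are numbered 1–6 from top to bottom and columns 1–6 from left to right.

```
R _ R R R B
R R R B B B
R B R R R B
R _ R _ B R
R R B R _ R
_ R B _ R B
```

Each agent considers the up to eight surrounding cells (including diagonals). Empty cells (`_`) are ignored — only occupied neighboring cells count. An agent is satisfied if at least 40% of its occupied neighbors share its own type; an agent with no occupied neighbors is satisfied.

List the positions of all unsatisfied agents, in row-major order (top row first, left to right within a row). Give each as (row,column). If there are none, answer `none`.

(1,5), (2,4), (3,2), (3,5), (4,5), (5,3), (6,3), (6,6)

(1,1)R 2/2 satisfied
(1,3)R 3/4 satisfied
(1,4)R 3/5 satisfied
(1,5)R 1/5 not
(1,6)B 2/3 satisfied
(2,1)R 3/4 satisfied
(2,2)R 6/7 satisfied
(2,3)R 5/7 satisfied
(2,4)B 1/8 not
(2,5)B 4/8 satisfied
(2,6)B 3/5 satisfied
(3,1)R 3/4 satisfied
(3,2)B 0/7 not
(3,3)R 4/6 satisfied
(3,4)R 4/7 satisfied
(3,5)R 2/7 not
(3,6)B 3/5 satisfied
(4,1)R 3/4 satisfied
(4,3)R 4/6 satisfied
(4,5)B 1/6 not
(4,6)R 2/4 satisfied
(5,1)R 3/3 satisfied
(5,2)R 4/6 satisfied
(5,3)B 1/5 not
(5,4)R 2/5 satisfied
(5,6)R 2/4 satisfied
(6,2)R 2/4 satisfied
(6,3)B 1/4 not
(6,5)R 2/3 satisfied
(6,6)B 0/2 not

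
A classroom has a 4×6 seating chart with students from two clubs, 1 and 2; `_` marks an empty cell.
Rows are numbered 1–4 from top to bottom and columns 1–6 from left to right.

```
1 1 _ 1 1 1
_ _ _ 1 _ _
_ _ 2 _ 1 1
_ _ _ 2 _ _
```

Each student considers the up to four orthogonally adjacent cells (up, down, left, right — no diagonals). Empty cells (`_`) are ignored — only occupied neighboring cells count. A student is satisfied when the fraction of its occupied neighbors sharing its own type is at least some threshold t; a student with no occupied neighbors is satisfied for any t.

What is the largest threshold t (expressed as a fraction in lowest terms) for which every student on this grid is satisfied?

1/1

(1,1)1 1/1
(1,2)1 1/1
(1,4)1 2/2
(1,5)1 2/2
(1,6)1 1/1
(2,4)1 1/1
(3,3)2 — no occupied neighbors
(3,5)1 1/1
(3,6)1 1/1
(4,4)2 — no occupied neighbors
The smallest same-type fraction is 1/1 at (1,1), which reduces to 1/1. Any threshold above that leaves this student unsatisfied.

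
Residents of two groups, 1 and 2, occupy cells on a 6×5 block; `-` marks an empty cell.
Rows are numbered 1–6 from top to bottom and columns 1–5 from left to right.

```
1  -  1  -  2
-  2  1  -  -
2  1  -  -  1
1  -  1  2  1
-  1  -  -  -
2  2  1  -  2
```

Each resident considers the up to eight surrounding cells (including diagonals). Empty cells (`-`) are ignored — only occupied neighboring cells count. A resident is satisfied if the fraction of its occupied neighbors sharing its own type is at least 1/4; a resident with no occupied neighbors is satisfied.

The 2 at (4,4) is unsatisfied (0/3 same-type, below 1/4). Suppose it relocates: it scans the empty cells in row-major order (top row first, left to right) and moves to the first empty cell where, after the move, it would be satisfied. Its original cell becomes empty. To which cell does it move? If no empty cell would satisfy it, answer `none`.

Vacating (4,4). Empty cells in order:
  (1,2): 1/4 same-type → satisfied — stop here.

(1,2)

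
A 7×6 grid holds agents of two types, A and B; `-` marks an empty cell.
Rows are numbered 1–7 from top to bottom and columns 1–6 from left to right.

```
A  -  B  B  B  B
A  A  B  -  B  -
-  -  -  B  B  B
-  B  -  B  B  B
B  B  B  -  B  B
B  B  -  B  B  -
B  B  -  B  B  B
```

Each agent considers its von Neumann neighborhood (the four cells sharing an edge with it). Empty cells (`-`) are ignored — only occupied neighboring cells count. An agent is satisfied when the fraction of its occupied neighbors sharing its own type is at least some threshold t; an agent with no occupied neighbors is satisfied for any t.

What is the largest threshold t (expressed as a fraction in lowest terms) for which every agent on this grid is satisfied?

1/2

Row 1: (1,1)A 1/1 · (1,3)B 2/2 · (1,4)B 2/2 · (1,5)B 3/3 · (1,6)B 1/1
Row 2: (2,1)A 2/2 · (2,2)A 1/2 · (2,3)B 1/2 · (2,5)B 2/2
Row 3: (3,4)B 2/2 · (3,5)B 4/4 · (3,6)B 2/2
Row 4: (4,2)B 1/1 · (4,4)B 2/2 · (4,5)B 4/4 · (4,6)B 3/3
Row 5: (5,1)B 2/2 · (5,2)B 4/4 · (5,3)B 1/1 · (5,5)B 3/3 · (5,6)B 2/2
Row 6: (6,1)B 3/3 · (6,2)B 3/3 · (6,4)B 2/2 · (6,5)B 3/3
Row 7: (7,1)B 2/2 · (7,2)B 2/2 · (7,4)B 2/2 · (7,5)B 3/3 · (7,6)B 1/1
The smallest same-type fraction is 1/2 at (2,2), which reduces to 1/2. Any threshold above that leaves this agent unsatisfied.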